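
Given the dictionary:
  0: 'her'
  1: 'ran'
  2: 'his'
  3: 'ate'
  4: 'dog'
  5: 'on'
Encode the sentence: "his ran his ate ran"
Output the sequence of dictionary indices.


Look up each word in the dictionary:
  'his' -> 2
  'ran' -> 1
  'his' -> 2
  'ate' -> 3
  'ran' -> 1

Encoded: [2, 1, 2, 3, 1]


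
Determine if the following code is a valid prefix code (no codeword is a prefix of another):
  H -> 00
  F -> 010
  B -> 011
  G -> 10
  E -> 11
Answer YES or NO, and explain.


Checking each pair (does one codeword prefix another?):
  H='00' vs F='010': no prefix
  H='00' vs B='011': no prefix
  H='00' vs G='10': no prefix
  H='00' vs E='11': no prefix
  F='010' vs H='00': no prefix
  F='010' vs B='011': no prefix
  F='010' vs G='10': no prefix
  F='010' vs E='11': no prefix
  B='011' vs H='00': no prefix
  B='011' vs F='010': no prefix
  B='011' vs G='10': no prefix
  B='011' vs E='11': no prefix
  G='10' vs H='00': no prefix
  G='10' vs F='010': no prefix
  G='10' vs B='011': no prefix
  G='10' vs E='11': no prefix
  E='11' vs H='00': no prefix
  E='11' vs F='010': no prefix
  E='11' vs B='011': no prefix
  E='11' vs G='10': no prefix
No violation found over all pairs.

YES -- this is a valid prefix code. No codeword is a prefix of any other codeword.


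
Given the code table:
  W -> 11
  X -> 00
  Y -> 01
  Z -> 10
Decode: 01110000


Decoding:
01 -> Y
11 -> W
00 -> X
00 -> X


Result: YWXX


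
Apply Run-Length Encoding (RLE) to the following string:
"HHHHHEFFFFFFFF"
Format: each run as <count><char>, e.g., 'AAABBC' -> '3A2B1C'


Scanning runs left to right:
  i=0: run of 'H' x 5 -> '5H'
  i=5: run of 'E' x 1 -> '1E'
  i=6: run of 'F' x 8 -> '8F'

RLE = 5H1E8F


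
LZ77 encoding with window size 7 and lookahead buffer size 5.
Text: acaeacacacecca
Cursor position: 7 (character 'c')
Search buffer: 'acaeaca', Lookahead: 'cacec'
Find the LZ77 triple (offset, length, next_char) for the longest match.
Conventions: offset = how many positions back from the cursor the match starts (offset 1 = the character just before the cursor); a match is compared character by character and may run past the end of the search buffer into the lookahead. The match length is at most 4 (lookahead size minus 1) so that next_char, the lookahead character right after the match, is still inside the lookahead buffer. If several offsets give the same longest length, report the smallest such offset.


Try each offset into the search buffer:
  offset=1 (pos 6, char 'a'): match length 0
  offset=2 (pos 5, char 'c'): match length 3
  offset=3 (pos 4, char 'a'): match length 0
  offset=4 (pos 3, char 'e'): match length 0
  offset=5 (pos 2, char 'a'): match length 0
  offset=6 (pos 1, char 'c'): match length 2
  offset=7 (pos 0, char 'a'): match length 0
Longest match has length 3 at offset 2.
next_char = character at position 7 + 3 = 10 -> 'e'

Best match: offset=2, length=3 (matching 'cac' starting at position 5)
LZ77 triple: (2, 3, 'e')


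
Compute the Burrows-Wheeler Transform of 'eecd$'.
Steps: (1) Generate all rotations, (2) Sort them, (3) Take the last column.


Rotations (sorted):
  0: $eecd -> last char: d
  1: cd$ee -> last char: e
  2: d$eec -> last char: c
  3: ecd$e -> last char: e
  4: eecd$ -> last char: $


BWT = dece$


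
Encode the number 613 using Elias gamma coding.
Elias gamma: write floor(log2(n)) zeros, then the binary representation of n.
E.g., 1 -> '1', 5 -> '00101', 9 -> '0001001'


num_bits = floor(log2(613)) + 1 = 10
leading_zeros = num_bits - 1 = 9
binary(613) = 1001100101

Elias gamma(613) = '000000000' + '1001100101' = 0000000001001100101 (19 bits)


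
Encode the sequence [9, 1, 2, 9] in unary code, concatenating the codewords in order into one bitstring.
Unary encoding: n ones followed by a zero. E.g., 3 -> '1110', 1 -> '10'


Encode each number as n ones followed by a terminating 0:
  9 -> 1111111110 (10 bits)
  1 -> 10 (2 bits)
  2 -> 110 (3 bits)
  9 -> 1111111110 (10 bits)
Total length = 10 + 2 + 3 + 10 = 25 bits.

Unary([9, 1, 2, 9]) = 1111111110101101111111110 (25 bits)


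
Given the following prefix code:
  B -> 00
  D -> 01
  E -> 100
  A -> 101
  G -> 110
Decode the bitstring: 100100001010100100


Decoding step by step:
Bits 100 -> E
Bits 100 -> E
Bits 00 -> B
Bits 101 -> A
Bits 01 -> D
Bits 00 -> B
Bits 100 -> E


Decoded message: EEBADBE


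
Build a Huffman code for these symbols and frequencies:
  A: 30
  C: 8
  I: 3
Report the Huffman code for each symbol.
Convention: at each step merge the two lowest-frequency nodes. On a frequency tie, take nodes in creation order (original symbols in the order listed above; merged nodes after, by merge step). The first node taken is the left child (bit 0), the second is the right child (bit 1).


Huffman tree construction:
Step 1: Merge I(3) + C(8) = 11
Step 2: Merge (I+C)(11) + A(30) = 41
Read each symbol's code off the tree from the root (left child = 0, right child = 1).

Codes:
  A: 1 (length 1)
  C: 01 (length 2)
  I: 00 (length 2)
Average code length: 52/41 = 1.2683 bits/symbol


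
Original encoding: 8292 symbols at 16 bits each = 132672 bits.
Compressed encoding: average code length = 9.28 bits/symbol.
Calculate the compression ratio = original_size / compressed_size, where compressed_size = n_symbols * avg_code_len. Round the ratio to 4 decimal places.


original_size = n_symbols * orig_bits = 8292 * 16 = 132672 bits
compressed_size = n_symbols * avg_code_len = 8292 * 9.28 = 76949.76 bits
ratio = original_size / compressed_size = 132672 / 76949.76 = 1.7241

Compression ratio = 1.7241


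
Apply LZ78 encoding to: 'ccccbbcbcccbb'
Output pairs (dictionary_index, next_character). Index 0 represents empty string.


LZ78 encoding steps:
Dictionary: {0: ''}
Step 1: w='' (idx 0), next='c' -> output (0, 'c'), add 'c' as idx 1
Step 2: w='c' (idx 1), next='c' -> output (1, 'c'), add 'cc' as idx 2
Step 3: w='c' (idx 1), next='b' -> output (1, 'b'), add 'cb' as idx 3
Step 4: w='' (idx 0), next='b' -> output (0, 'b'), add 'b' as idx 4
Step 5: w='cb' (idx 3), next='c' -> output (3, 'c'), add 'cbc' as idx 5
Step 6: w='cc' (idx 2), next='b' -> output (2, 'b'), add 'ccb' as idx 6
Step 7: w='b' (idx 4), end of input -> output (4, '')


Encoded: [(0, 'c'), (1, 'c'), (1, 'b'), (0, 'b'), (3, 'c'), (2, 'b'), (4, '')]


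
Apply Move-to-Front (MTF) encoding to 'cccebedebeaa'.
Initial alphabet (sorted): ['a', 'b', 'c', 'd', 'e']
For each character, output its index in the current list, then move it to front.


MTF encoding:
'c': index 2 in ['a', 'b', 'c', 'd', 'e'] -> ['c', 'a', 'b', 'd', 'e']
'c': index 0 in ['c', 'a', 'b', 'd', 'e'] -> ['c', 'a', 'b', 'd', 'e']
'c': index 0 in ['c', 'a', 'b', 'd', 'e'] -> ['c', 'a', 'b', 'd', 'e']
'e': index 4 in ['c', 'a', 'b', 'd', 'e'] -> ['e', 'c', 'a', 'b', 'd']
'b': index 3 in ['e', 'c', 'a', 'b', 'd'] -> ['b', 'e', 'c', 'a', 'd']
'e': index 1 in ['b', 'e', 'c', 'a', 'd'] -> ['e', 'b', 'c', 'a', 'd']
'd': index 4 in ['e', 'b', 'c', 'a', 'd'] -> ['d', 'e', 'b', 'c', 'a']
'e': index 1 in ['d', 'e', 'b', 'c', 'a'] -> ['e', 'd', 'b', 'c', 'a']
'b': index 2 in ['e', 'd', 'b', 'c', 'a'] -> ['b', 'e', 'd', 'c', 'a']
'e': index 1 in ['b', 'e', 'd', 'c', 'a'] -> ['e', 'b', 'd', 'c', 'a']
'a': index 4 in ['e', 'b', 'd', 'c', 'a'] -> ['a', 'e', 'b', 'd', 'c']
'a': index 0 in ['a', 'e', 'b', 'd', 'c'] -> ['a', 'e', 'b', 'd', 'c']


Output: [2, 0, 0, 4, 3, 1, 4, 1, 2, 1, 4, 0]


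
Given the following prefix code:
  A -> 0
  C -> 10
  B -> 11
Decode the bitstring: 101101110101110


Decoding step by step:
Bits 10 -> C
Bits 11 -> B
Bits 0 -> A
Bits 11 -> B
Bits 10 -> C
Bits 10 -> C
Bits 11 -> B
Bits 10 -> C


Decoded message: CBABCCBC


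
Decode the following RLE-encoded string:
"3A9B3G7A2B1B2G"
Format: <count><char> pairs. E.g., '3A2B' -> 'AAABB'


Expanding each <count><char> pair:
  3A -> 'AAA'
  9B -> 'BBBBBBBBB'
  3G -> 'GGG'
  7A -> 'AAAAAAA'
  2B -> 'BB'
  1B -> 'B'
  2G -> 'GG'

Decoded = AAABBBBBBBBBGGGAAAAAAABBBGG


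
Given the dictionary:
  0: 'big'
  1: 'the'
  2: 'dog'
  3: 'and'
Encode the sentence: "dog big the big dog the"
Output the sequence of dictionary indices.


Look up each word in the dictionary:
  'dog' -> 2
  'big' -> 0
  'the' -> 1
  'big' -> 0
  'dog' -> 2
  'the' -> 1

Encoded: [2, 0, 1, 0, 2, 1]


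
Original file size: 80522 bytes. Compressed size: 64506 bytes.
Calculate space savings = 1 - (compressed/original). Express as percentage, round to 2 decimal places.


ratio = compressed/original = 64506/80522 = 0.801098
savings = 1 - ratio = 1 - 0.801098 = 0.198902
as a percentage: 0.198902 * 100 = 19.89%

Space savings = 1 - 64506/80522 = 19.89%


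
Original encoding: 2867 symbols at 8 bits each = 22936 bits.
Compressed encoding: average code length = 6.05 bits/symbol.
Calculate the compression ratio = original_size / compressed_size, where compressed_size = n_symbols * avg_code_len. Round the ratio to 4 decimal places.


original_size = n_symbols * orig_bits = 2867 * 8 = 22936 bits
compressed_size = n_symbols * avg_code_len = 2867 * 6.05 = 17345.35 bits
ratio = original_size / compressed_size = 22936 / 17345.35 = 1.3223

Compression ratio = 1.3223


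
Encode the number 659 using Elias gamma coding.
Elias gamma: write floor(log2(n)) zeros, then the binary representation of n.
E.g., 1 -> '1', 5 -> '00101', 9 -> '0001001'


num_bits = floor(log2(659)) + 1 = 10
leading_zeros = num_bits - 1 = 9
binary(659) = 1010010011

Elias gamma(659) = '000000000' + '1010010011' = 0000000001010010011 (19 bits)


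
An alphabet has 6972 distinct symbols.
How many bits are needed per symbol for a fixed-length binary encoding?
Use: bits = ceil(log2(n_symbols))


log2(6972) = 12.7674
Bracket: 2^12 = 4096 < 6972 <= 2^13 = 8192
So ceil(log2(6972)) = 13

bits = ceil(log2(6972)) = ceil(12.7674) = 13 bits


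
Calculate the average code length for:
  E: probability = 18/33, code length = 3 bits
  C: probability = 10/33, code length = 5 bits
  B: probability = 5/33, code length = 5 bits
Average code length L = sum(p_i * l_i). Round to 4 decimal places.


Weighted contributions p_i * l_i:
  E: (18/33) * 3 = 54/33
  C: (10/33) * 5 = 50/33
  B: (5/33) * 5 = 25/33
Sum = (54 + 50 + 25)/33 = 129/33

L = 129/33 = 3.9091 bits/symbol


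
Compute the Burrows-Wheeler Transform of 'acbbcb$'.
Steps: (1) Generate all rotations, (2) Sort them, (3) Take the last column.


Rotations (sorted):
  0: $acbbcb -> last char: b
  1: acbbcb$ -> last char: $
  2: b$acbbc -> last char: c
  3: bbcb$ac -> last char: c
  4: bcb$acb -> last char: b
  5: cb$acbb -> last char: b
  6: cbbcb$a -> last char: a


BWT = b$ccbba


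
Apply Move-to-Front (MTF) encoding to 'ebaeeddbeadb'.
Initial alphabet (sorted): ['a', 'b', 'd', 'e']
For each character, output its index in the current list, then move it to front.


MTF encoding:
'e': index 3 in ['a', 'b', 'd', 'e'] -> ['e', 'a', 'b', 'd']
'b': index 2 in ['e', 'a', 'b', 'd'] -> ['b', 'e', 'a', 'd']
'a': index 2 in ['b', 'e', 'a', 'd'] -> ['a', 'b', 'e', 'd']
'e': index 2 in ['a', 'b', 'e', 'd'] -> ['e', 'a', 'b', 'd']
'e': index 0 in ['e', 'a', 'b', 'd'] -> ['e', 'a', 'b', 'd']
'd': index 3 in ['e', 'a', 'b', 'd'] -> ['d', 'e', 'a', 'b']
'd': index 0 in ['d', 'e', 'a', 'b'] -> ['d', 'e', 'a', 'b']
'b': index 3 in ['d', 'e', 'a', 'b'] -> ['b', 'd', 'e', 'a']
'e': index 2 in ['b', 'd', 'e', 'a'] -> ['e', 'b', 'd', 'a']
'a': index 3 in ['e', 'b', 'd', 'a'] -> ['a', 'e', 'b', 'd']
'd': index 3 in ['a', 'e', 'b', 'd'] -> ['d', 'a', 'e', 'b']
'b': index 3 in ['d', 'a', 'e', 'b'] -> ['b', 'd', 'a', 'e']


Output: [3, 2, 2, 2, 0, 3, 0, 3, 2, 3, 3, 3]


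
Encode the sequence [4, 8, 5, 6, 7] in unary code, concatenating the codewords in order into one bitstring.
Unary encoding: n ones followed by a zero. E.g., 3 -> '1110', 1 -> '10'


Encode each number as n ones followed by a terminating 0:
  4 -> 11110 (5 bits)
  8 -> 111111110 (9 bits)
  5 -> 111110 (6 bits)
  6 -> 1111110 (7 bits)
  7 -> 11111110 (8 bits)
Total length = 5 + 9 + 6 + 7 + 8 = 35 bits.

Unary([4, 8, 5, 6, 7]) = 11110111111110111110111111011111110 (35 bits)


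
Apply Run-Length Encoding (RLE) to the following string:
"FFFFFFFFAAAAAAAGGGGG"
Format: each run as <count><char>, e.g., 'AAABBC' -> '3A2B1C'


Scanning runs left to right:
  i=0: run of 'F' x 8 -> '8F'
  i=8: run of 'A' x 7 -> '7A'
  i=15: run of 'G' x 5 -> '5G'

RLE = 8F7A5G


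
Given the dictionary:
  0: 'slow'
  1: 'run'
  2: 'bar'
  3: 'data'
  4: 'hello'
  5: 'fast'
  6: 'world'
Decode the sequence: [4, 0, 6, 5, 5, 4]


Look up each index in the dictionary:
  4 -> 'hello'
  0 -> 'slow'
  6 -> 'world'
  5 -> 'fast'
  5 -> 'fast'
  4 -> 'hello'

Decoded: "hello slow world fast fast hello"


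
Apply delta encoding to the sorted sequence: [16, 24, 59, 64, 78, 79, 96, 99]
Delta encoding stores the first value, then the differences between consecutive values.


First value: 16
Deltas:
  24 - 16 = 8
  59 - 24 = 35
  64 - 59 = 5
  78 - 64 = 14
  79 - 78 = 1
  96 - 79 = 17
  99 - 96 = 3


Delta encoded: [16, 8, 35, 5, 14, 1, 17, 3]


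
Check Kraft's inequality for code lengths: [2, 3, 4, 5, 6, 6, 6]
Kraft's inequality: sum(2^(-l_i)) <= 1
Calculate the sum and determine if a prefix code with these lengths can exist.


Sum = 2^(-2) + 2^(-3) + 2^(-4) + 2^(-5) + 2^(-6) + 2^(-6) + 2^(-6)
    = 0.25 + 0.125 + 0.0625 + 0.03125 + 0.015625 + 0.015625 + 0.015625
    = 33/64 = 0.515625
Since 0.515625 <= 1, Kraft's inequality IS satisfied.
A prefix code with these lengths CAN exist.

Kraft sum = 0.515625. Satisfied.


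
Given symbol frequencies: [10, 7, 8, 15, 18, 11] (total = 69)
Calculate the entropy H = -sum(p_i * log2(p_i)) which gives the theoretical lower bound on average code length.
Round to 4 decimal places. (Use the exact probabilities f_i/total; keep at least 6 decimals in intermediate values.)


Per-symbol terms -p_i * log2(p_i) with p_i = f_i/69:
  p = 10/69 = 0.144928: log2(p) = -2.786596, -p*log2(p) = 0.403855
  p = 7/69 = 0.101449: log2(p) = -3.301170, -p*log2(p) = 0.334901
  p = 8/69 = 0.115942: log2(p) = -3.108524, -p*log2(p) = 0.360409
  p = 15/69 = 0.217391: log2(p) = -2.201634, -p*log2(p) = 0.478616
  p = 18/69 = 0.260870: log2(p) = -1.938599, -p*log2(p) = 0.505722
  p = 11/69 = 0.159420: log2(p) = -2.649093, -p*log2(p) = 0.422319
H = 0.403855 + 0.334901 + 0.360409 + 0.478616 + 0.505722 + 0.422319 = 2.505822

H = 2.5058 bits/symbol


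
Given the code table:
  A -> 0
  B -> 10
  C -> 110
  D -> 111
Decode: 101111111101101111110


Decoding:
10 -> B
111 -> D
111 -> D
110 -> C
110 -> C
111 -> D
111 -> D
0 -> A


Result: BDDCCDDA


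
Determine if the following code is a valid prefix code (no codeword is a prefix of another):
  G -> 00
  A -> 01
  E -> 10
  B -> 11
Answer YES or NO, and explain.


Checking each pair (does one codeword prefix another?):
  G='00' vs A='01': no prefix
  G='00' vs E='10': no prefix
  G='00' vs B='11': no prefix
  A='01' vs G='00': no prefix
  A='01' vs E='10': no prefix
  A='01' vs B='11': no prefix
  E='10' vs G='00': no prefix
  E='10' vs A='01': no prefix
  E='10' vs B='11': no prefix
  B='11' vs G='00': no prefix
  B='11' vs A='01': no prefix
  B='11' vs E='10': no prefix
No violation found over all pairs.

YES -- this is a valid prefix code. No codeword is a prefix of any other codeword.


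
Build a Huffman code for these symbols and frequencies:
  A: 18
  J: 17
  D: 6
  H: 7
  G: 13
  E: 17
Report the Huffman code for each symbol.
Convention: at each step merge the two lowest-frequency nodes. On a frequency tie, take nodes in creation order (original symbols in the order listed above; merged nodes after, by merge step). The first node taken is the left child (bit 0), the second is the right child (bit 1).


Huffman tree construction:
Step 1: Merge D(6) + H(7) = 13
Step 2: Merge G(13) + (D+H)(13) = 26
Step 3: Merge J(17) + E(17) = 34
Step 4: Merge A(18) + (G+(D+H))(26) = 44
Step 5: Merge (J+E)(34) + (A+(G+(D+H)))(44) = 78
Read each symbol's code off the tree from the root (left child = 0, right child = 1).

Codes:
  A: 10 (length 2)
  J: 00 (length 2)
  D: 1110 (length 4)
  H: 1111 (length 4)
  G: 110 (length 3)
  E: 01 (length 2)
Average code length: 195/78 = 2.5000 bits/symbol


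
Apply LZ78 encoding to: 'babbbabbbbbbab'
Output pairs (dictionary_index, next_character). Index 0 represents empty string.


LZ78 encoding steps:
Dictionary: {0: ''}
Step 1: w='' (idx 0), next='b' -> output (0, 'b'), add 'b' as idx 1
Step 2: w='' (idx 0), next='a' -> output (0, 'a'), add 'a' as idx 2
Step 3: w='b' (idx 1), next='b' -> output (1, 'b'), add 'bb' as idx 3
Step 4: w='b' (idx 1), next='a' -> output (1, 'a'), add 'ba' as idx 4
Step 5: w='bb' (idx 3), next='b' -> output (3, 'b'), add 'bbb' as idx 5
Step 6: w='bbb' (idx 5), next='a' -> output (5, 'a'), add 'bbba' as idx 6
Step 7: w='b' (idx 1), end of input -> output (1, '')


Encoded: [(0, 'b'), (0, 'a'), (1, 'b'), (1, 'a'), (3, 'b'), (5, 'a'), (1, '')]


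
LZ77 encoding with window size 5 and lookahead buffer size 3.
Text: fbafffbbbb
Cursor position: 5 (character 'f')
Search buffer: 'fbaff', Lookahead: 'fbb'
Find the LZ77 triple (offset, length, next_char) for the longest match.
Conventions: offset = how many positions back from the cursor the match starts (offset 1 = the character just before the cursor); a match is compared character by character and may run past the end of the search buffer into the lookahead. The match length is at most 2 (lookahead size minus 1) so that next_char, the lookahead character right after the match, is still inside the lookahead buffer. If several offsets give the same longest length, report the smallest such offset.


Try each offset into the search buffer:
  offset=1 (pos 4, char 'f'): match length 1
  offset=2 (pos 3, char 'f'): match length 1
  offset=3 (pos 2, char 'a'): match length 0
  offset=4 (pos 1, char 'b'): match length 0
  offset=5 (pos 0, char 'f'): match length 2
Longest match has length 2 at offset 5.
next_char = character at position 5 + 2 = 7 -> 'b'

Best match: offset=5, length=2 (matching 'fb' starting at position 0)
LZ77 triple: (5, 2, 'b')


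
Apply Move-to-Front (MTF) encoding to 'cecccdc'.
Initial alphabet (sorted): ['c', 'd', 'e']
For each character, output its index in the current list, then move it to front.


MTF encoding:
'c': index 0 in ['c', 'd', 'e'] -> ['c', 'd', 'e']
'e': index 2 in ['c', 'd', 'e'] -> ['e', 'c', 'd']
'c': index 1 in ['e', 'c', 'd'] -> ['c', 'e', 'd']
'c': index 0 in ['c', 'e', 'd'] -> ['c', 'e', 'd']
'c': index 0 in ['c', 'e', 'd'] -> ['c', 'e', 'd']
'd': index 2 in ['c', 'e', 'd'] -> ['d', 'c', 'e']
'c': index 1 in ['d', 'c', 'e'] -> ['c', 'd', 'e']


Output: [0, 2, 1, 0, 0, 2, 1]


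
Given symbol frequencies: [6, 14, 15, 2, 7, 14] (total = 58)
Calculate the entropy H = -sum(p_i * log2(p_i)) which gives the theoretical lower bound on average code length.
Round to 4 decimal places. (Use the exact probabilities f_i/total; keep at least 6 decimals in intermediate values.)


Per-symbol terms -p_i * log2(p_i) with p_i = f_i/58:
  p = 6/58 = 0.103448: log2(p) = -3.273018, -p*log2(p) = 0.338588
  p = 14/58 = 0.241379: log2(p) = -2.050626, -p*log2(p) = 0.494979
  p = 15/58 = 0.258621: log2(p) = -1.951090, -p*log2(p) = 0.504592
  p = 2/58 = 0.034483: log2(p) = -4.857981, -p*log2(p) = 0.167517
  p = 7/58 = 0.120690: log2(p) = -3.050626, -p*log2(p) = 0.368179
  p = 14/58 = 0.241379: log2(p) = -2.050626, -p*log2(p) = 0.494979
H = 0.338588 + 0.494979 + 0.504592 + 0.167517 + 0.368179 + 0.494979 = 2.368834

H = 2.3688 bits/symbol


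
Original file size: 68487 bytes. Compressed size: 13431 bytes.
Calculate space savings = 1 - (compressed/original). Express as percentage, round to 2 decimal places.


ratio = compressed/original = 13431/68487 = 0.19611
savings = 1 - ratio = 1 - 0.19611 = 0.80389
as a percentage: 0.80389 * 100 = 80.39%

Space savings = 1 - 13431/68487 = 80.39%


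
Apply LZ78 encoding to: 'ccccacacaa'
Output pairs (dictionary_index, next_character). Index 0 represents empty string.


LZ78 encoding steps:
Dictionary: {0: ''}
Step 1: w='' (idx 0), next='c' -> output (0, 'c'), add 'c' as idx 1
Step 2: w='c' (idx 1), next='c' -> output (1, 'c'), add 'cc' as idx 2
Step 3: w='c' (idx 1), next='a' -> output (1, 'a'), add 'ca' as idx 3
Step 4: w='ca' (idx 3), next='c' -> output (3, 'c'), add 'cac' as idx 4
Step 5: w='' (idx 0), next='a' -> output (0, 'a'), add 'a' as idx 5
Step 6: w='a' (idx 5), end of input -> output (5, '')


Encoded: [(0, 'c'), (1, 'c'), (1, 'a'), (3, 'c'), (0, 'a'), (5, '')]


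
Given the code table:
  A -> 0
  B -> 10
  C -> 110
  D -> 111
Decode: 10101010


Decoding:
10 -> B
10 -> B
10 -> B
10 -> B


Result: BBBB


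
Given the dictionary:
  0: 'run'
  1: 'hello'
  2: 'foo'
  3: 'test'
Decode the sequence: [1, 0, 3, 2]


Look up each index in the dictionary:
  1 -> 'hello'
  0 -> 'run'
  3 -> 'test'
  2 -> 'foo'

Decoded: "hello run test foo"


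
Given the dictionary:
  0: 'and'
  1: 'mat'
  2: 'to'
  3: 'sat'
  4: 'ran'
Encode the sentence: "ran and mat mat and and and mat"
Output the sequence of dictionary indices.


Look up each word in the dictionary:
  'ran' -> 4
  'and' -> 0
  'mat' -> 1
  'mat' -> 1
  'and' -> 0
  'and' -> 0
  'and' -> 0
  'mat' -> 1

Encoded: [4, 0, 1, 1, 0, 0, 0, 1]


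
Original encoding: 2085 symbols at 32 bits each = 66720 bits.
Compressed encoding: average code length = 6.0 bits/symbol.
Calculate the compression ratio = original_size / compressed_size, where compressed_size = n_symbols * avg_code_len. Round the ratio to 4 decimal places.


original_size = n_symbols * orig_bits = 2085 * 32 = 66720 bits
compressed_size = n_symbols * avg_code_len = 2085 * 6.0 = 12510.0 bits
ratio = original_size / compressed_size = 66720 / 12510.0 = 5.3333

Compression ratio = 5.3333


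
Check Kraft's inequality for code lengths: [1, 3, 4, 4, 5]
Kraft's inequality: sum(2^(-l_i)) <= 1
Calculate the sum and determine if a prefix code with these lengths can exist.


Sum = 2^(-1) + 2^(-3) + 2^(-4) + 2^(-4) + 2^(-5)
    = 0.5 + 0.125 + 0.0625 + 0.0625 + 0.03125
    = 25/32 = 0.78125
Since 0.78125 <= 1, Kraft's inequality IS satisfied.
A prefix code with these lengths CAN exist.

Kraft sum = 0.78125. Satisfied.


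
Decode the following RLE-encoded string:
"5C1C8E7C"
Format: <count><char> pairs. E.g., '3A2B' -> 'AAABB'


Expanding each <count><char> pair:
  5C -> 'CCCCC'
  1C -> 'C'
  8E -> 'EEEEEEEE'
  7C -> 'CCCCCCC'

Decoded = CCCCCCEEEEEEEECCCCCCC


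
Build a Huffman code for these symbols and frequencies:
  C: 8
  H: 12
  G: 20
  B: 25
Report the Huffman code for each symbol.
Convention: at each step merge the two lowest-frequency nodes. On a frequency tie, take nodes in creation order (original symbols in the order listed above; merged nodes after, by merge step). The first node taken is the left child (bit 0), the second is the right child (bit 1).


Huffman tree construction:
Step 1: Merge C(8) + H(12) = 20
Step 2: Merge G(20) + (C+H)(20) = 40
Step 3: Merge B(25) + (G+(C+H))(40) = 65
Read each symbol's code off the tree from the root (left child = 0, right child = 1).

Codes:
  C: 110 (length 3)
  H: 111 (length 3)
  G: 10 (length 2)
  B: 0 (length 1)
Average code length: 125/65 = 1.9231 bits/symbol


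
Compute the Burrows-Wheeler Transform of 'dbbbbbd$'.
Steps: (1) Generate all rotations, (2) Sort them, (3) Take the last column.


Rotations (sorted):
  0: $dbbbbbd -> last char: d
  1: bbbbbd$d -> last char: d
  2: bbbbd$db -> last char: b
  3: bbbd$dbb -> last char: b
  4: bbd$dbbb -> last char: b
  5: bd$dbbbb -> last char: b
  6: d$dbbbbb -> last char: b
  7: dbbbbbd$ -> last char: $


BWT = ddbbbbb$


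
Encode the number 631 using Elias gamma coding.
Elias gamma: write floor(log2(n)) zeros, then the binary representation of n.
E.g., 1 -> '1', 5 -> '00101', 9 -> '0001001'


num_bits = floor(log2(631)) + 1 = 10
leading_zeros = num_bits - 1 = 9
binary(631) = 1001110111

Elias gamma(631) = '000000000' + '1001110111' = 0000000001001110111 (19 bits)


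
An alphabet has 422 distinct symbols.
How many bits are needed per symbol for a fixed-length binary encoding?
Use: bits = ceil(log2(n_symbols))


log2(422) = 8.7211
Bracket: 2^8 = 256 < 422 <= 2^9 = 512
So ceil(log2(422)) = 9

bits = ceil(log2(422)) = ceil(8.7211) = 9 bits


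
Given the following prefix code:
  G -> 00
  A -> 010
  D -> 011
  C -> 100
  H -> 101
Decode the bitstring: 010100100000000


Decoding step by step:
Bits 010 -> A
Bits 100 -> C
Bits 100 -> C
Bits 00 -> G
Bits 00 -> G
Bits 00 -> G


Decoded message: ACCGGG


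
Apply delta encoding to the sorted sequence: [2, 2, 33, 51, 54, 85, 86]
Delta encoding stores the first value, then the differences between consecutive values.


First value: 2
Deltas:
  2 - 2 = 0
  33 - 2 = 31
  51 - 33 = 18
  54 - 51 = 3
  85 - 54 = 31
  86 - 85 = 1


Delta encoded: [2, 0, 31, 18, 3, 31, 1]


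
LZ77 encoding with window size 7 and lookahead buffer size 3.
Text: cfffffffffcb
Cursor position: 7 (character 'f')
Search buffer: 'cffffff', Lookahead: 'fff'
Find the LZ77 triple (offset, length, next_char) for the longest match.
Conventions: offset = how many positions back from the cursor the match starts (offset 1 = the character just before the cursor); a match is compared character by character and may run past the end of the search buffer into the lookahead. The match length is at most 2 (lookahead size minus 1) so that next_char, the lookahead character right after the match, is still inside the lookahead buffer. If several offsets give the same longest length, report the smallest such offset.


Try each offset into the search buffer:
  offset=1 (pos 6, char 'f'): match length 2
  offset=2 (pos 5, char 'f'): match length 2
  offset=3 (pos 4, char 'f'): match length 2
  offset=4 (pos 3, char 'f'): match length 2
  offset=5 (pos 2, char 'f'): match length 2
  offset=6 (pos 1, char 'f'): match length 2
  offset=7 (pos 0, char 'c'): match length 0
Longest match has length 2, found at offsets 1, 2, 3, 4, 5, 6; take the smallest, offset 1.
next_char = character at position 7 + 2 = 9 -> 'f'

Best match: offset=1, length=2 (matching 'ff' starting at position 6)
LZ77 triple: (1, 2, 'f')


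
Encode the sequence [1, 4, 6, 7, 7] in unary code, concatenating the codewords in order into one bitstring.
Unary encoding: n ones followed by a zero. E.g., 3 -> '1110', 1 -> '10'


Encode each number as n ones followed by a terminating 0:
  1 -> 10 (2 bits)
  4 -> 11110 (5 bits)
  6 -> 1111110 (7 bits)
  7 -> 11111110 (8 bits)
  7 -> 11111110 (8 bits)
Total length = 2 + 5 + 7 + 8 + 8 = 30 bits.

Unary([1, 4, 6, 7, 7]) = 101111011111101111111011111110 (30 bits)


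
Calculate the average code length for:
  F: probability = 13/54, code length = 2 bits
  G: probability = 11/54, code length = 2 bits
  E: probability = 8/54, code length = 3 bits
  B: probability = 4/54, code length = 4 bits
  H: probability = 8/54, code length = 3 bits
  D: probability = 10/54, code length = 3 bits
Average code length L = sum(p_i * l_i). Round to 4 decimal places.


Weighted contributions p_i * l_i:
  F: (13/54) * 2 = 26/54
  G: (11/54) * 2 = 22/54
  E: (8/54) * 3 = 24/54
  B: (4/54) * 4 = 16/54
  H: (8/54) * 3 = 24/54
  D: (10/54) * 3 = 30/54
Sum = (26 + 22 + 24 + 16 + 24 + 30)/54 = 142/54

L = 142/54 = 2.6296 bits/symbol


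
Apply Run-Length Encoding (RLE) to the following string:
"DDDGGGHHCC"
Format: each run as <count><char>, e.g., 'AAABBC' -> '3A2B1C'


Scanning runs left to right:
  i=0: run of 'D' x 3 -> '3D'
  i=3: run of 'G' x 3 -> '3G'
  i=6: run of 'H' x 2 -> '2H'
  i=8: run of 'C' x 2 -> '2C'

RLE = 3D3G2H2C


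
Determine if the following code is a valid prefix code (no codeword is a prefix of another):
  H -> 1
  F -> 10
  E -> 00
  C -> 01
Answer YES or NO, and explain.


Checking each pair (does one codeword prefix another?):
  H='1' vs F='10': prefix -- VIOLATION

NO -- this is NOT a valid prefix code. H (1) is a prefix of F (10).


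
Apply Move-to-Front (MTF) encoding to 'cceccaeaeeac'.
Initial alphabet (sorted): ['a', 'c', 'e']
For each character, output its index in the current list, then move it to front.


MTF encoding:
'c': index 1 in ['a', 'c', 'e'] -> ['c', 'a', 'e']
'c': index 0 in ['c', 'a', 'e'] -> ['c', 'a', 'e']
'e': index 2 in ['c', 'a', 'e'] -> ['e', 'c', 'a']
'c': index 1 in ['e', 'c', 'a'] -> ['c', 'e', 'a']
'c': index 0 in ['c', 'e', 'a'] -> ['c', 'e', 'a']
'a': index 2 in ['c', 'e', 'a'] -> ['a', 'c', 'e']
'e': index 2 in ['a', 'c', 'e'] -> ['e', 'a', 'c']
'a': index 1 in ['e', 'a', 'c'] -> ['a', 'e', 'c']
'e': index 1 in ['a', 'e', 'c'] -> ['e', 'a', 'c']
'e': index 0 in ['e', 'a', 'c'] -> ['e', 'a', 'c']
'a': index 1 in ['e', 'a', 'c'] -> ['a', 'e', 'c']
'c': index 2 in ['a', 'e', 'c'] -> ['c', 'a', 'e']


Output: [1, 0, 2, 1, 0, 2, 2, 1, 1, 0, 1, 2]


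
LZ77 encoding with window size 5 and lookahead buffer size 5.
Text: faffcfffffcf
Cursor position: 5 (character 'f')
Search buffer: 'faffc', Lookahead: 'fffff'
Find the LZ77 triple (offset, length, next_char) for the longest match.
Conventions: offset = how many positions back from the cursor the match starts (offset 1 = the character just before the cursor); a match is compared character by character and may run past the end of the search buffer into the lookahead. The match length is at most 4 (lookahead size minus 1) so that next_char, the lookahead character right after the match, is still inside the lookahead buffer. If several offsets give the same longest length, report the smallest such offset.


Try each offset into the search buffer:
  offset=1 (pos 4, char 'c'): match length 0
  offset=2 (pos 3, char 'f'): match length 1
  offset=3 (pos 2, char 'f'): match length 2
  offset=4 (pos 1, char 'a'): match length 0
  offset=5 (pos 0, char 'f'): match length 1
Longest match has length 2 at offset 3.
next_char = character at position 5 + 2 = 7 -> 'f'

Best match: offset=3, length=2 (matching 'ff' starting at position 2)
LZ77 triple: (3, 2, 'f')


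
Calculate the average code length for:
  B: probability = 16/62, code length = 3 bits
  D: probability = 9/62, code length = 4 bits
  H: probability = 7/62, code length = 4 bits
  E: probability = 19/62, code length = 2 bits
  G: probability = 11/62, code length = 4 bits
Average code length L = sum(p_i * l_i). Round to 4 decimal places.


Weighted contributions p_i * l_i:
  B: (16/62) * 3 = 48/62
  D: (9/62) * 4 = 36/62
  H: (7/62) * 4 = 28/62
  E: (19/62) * 2 = 38/62
  G: (11/62) * 4 = 44/62
Sum = (48 + 36 + 28 + 38 + 44)/62 = 194/62

L = 194/62 = 3.1290 bits/symbol


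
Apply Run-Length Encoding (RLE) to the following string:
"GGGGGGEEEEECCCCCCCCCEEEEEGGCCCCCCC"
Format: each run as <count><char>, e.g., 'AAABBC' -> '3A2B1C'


Scanning runs left to right:
  i=0: run of 'G' x 6 -> '6G'
  i=6: run of 'E' x 5 -> '5E'
  i=11: run of 'C' x 9 -> '9C'
  i=20: run of 'E' x 5 -> '5E'
  i=25: run of 'G' x 2 -> '2G'
  i=27: run of 'C' x 7 -> '7C'

RLE = 6G5E9C5E2G7C


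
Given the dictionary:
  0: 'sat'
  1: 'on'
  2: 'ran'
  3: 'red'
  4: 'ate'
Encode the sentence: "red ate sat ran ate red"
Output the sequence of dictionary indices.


Look up each word in the dictionary:
  'red' -> 3
  'ate' -> 4
  'sat' -> 0
  'ran' -> 2
  'ate' -> 4
  'red' -> 3

Encoded: [3, 4, 0, 2, 4, 3]


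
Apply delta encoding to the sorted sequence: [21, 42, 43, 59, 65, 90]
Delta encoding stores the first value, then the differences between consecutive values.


First value: 21
Deltas:
  42 - 21 = 21
  43 - 42 = 1
  59 - 43 = 16
  65 - 59 = 6
  90 - 65 = 25


Delta encoded: [21, 21, 1, 16, 6, 25]


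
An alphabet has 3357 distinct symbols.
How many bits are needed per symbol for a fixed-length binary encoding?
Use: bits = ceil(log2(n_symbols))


log2(3357) = 11.713
Bracket: 2^11 = 2048 < 3357 <= 2^12 = 4096
So ceil(log2(3357)) = 12

bits = ceil(log2(3357)) = ceil(11.713) = 12 bits


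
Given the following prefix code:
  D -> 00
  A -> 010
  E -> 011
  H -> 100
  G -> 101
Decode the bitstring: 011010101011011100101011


Decoding step by step:
Bits 011 -> E
Bits 010 -> A
Bits 101 -> G
Bits 011 -> E
Bits 011 -> E
Bits 100 -> H
Bits 101 -> G
Bits 011 -> E


Decoded message: EAGEEHGE


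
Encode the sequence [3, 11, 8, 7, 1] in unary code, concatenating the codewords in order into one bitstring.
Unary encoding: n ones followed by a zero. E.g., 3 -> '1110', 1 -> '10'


Encode each number as n ones followed by a terminating 0:
  3 -> 1110 (4 bits)
  11 -> 111111111110 (12 bits)
  8 -> 111111110 (9 bits)
  7 -> 11111110 (8 bits)
  1 -> 10 (2 bits)
Total length = 4 + 12 + 9 + 8 + 2 = 35 bits.

Unary([3, 11, 8, 7, 1]) = 11101111111111101111111101111111010 (35 bits)


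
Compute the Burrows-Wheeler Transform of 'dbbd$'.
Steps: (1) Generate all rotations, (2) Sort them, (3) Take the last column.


Rotations (sorted):
  0: $dbbd -> last char: d
  1: bbd$d -> last char: d
  2: bd$db -> last char: b
  3: d$dbb -> last char: b
  4: dbbd$ -> last char: $


BWT = ddbb$


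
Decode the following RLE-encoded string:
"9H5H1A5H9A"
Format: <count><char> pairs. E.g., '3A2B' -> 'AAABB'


Expanding each <count><char> pair:
  9H -> 'HHHHHHHHH'
  5H -> 'HHHHH'
  1A -> 'A'
  5H -> 'HHHHH'
  9A -> 'AAAAAAAAA'

Decoded = HHHHHHHHHHHHHHAHHHHHAAAAAAAAA


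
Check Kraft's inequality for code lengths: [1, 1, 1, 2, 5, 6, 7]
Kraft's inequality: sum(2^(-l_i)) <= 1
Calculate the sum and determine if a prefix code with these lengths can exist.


Sum = 2^(-1) + 2^(-1) + 2^(-1) + 2^(-2) + 2^(-5) + 2^(-6) + 2^(-7)
    = 0.5 + 0.5 + 0.5 + 0.25 + 0.03125 + 0.015625 + 0.0078125
    = 231/128 = 1.8046875
Since 1.8046875 > 1, Kraft's inequality is NOT satisfied.
A prefix code with these lengths CANNOT exist.

Kraft sum = 1.8046875. Not satisfied.


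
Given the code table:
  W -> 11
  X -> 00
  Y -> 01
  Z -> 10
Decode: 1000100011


Decoding:
10 -> Z
00 -> X
10 -> Z
00 -> X
11 -> W


Result: ZXZXW


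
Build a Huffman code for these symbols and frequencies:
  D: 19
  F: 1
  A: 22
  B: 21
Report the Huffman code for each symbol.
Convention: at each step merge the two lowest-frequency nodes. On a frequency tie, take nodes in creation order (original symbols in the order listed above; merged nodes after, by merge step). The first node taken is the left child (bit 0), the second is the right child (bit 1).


Huffman tree construction:
Step 1: Merge F(1) + D(19) = 20
Step 2: Merge (F+D)(20) + B(21) = 41
Step 3: Merge A(22) + ((F+D)+B)(41) = 63
Read each symbol's code off the tree from the root (left child = 0, right child = 1).

Codes:
  D: 101 (length 3)
  F: 100 (length 3)
  A: 0 (length 1)
  B: 11 (length 2)
Average code length: 124/63 = 1.9683 bits/symbol


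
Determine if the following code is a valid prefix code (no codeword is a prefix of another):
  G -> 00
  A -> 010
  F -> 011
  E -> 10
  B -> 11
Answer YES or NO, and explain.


Checking each pair (does one codeword prefix another?):
  G='00' vs A='010': no prefix
  G='00' vs F='011': no prefix
  G='00' vs E='10': no prefix
  G='00' vs B='11': no prefix
  A='010' vs G='00': no prefix
  A='010' vs F='011': no prefix
  A='010' vs E='10': no prefix
  A='010' vs B='11': no prefix
  F='011' vs G='00': no prefix
  F='011' vs A='010': no prefix
  F='011' vs E='10': no prefix
  F='011' vs B='11': no prefix
  E='10' vs G='00': no prefix
  E='10' vs A='010': no prefix
  E='10' vs F='011': no prefix
  E='10' vs B='11': no prefix
  B='11' vs G='00': no prefix
  B='11' vs A='010': no prefix
  B='11' vs F='011': no prefix
  B='11' vs E='10': no prefix
No violation found over all pairs.

YES -- this is a valid prefix code. No codeword is a prefix of any other codeword.


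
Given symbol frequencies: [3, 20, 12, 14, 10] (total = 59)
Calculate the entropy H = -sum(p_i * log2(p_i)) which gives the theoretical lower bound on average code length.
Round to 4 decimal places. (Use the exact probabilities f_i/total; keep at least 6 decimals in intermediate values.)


Per-symbol terms -p_i * log2(p_i) with p_i = f_i/59:
  p = 3/59 = 0.050847: log2(p) = -4.297681, -p*log2(p) = 0.218526
  p = 20/59 = 0.338983: log2(p) = -1.560715, -p*log2(p) = 0.529056
  p = 12/59 = 0.203390: log2(p) = -2.297681, -p*log2(p) = 0.467325
  p = 14/59 = 0.237288: log2(p) = -2.075288, -p*log2(p) = 0.492441
  p = 10/59 = 0.169492: log2(p) = -2.560715, -p*log2(p) = 0.434019
H = 0.218526 + 0.529056 + 0.467325 + 0.492441 + 0.434019 = 2.141367

H = 2.1414 bits/symbol


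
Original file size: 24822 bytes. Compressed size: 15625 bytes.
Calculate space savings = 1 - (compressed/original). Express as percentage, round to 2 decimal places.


ratio = compressed/original = 15625/24822 = 0.629482
savings = 1 - ratio = 1 - 0.629482 = 0.370518
as a percentage: 0.370518 * 100 = 37.05%

Space savings = 1 - 15625/24822 = 37.05%


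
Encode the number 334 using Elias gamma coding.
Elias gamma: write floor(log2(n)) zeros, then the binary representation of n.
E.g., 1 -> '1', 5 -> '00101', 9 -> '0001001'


num_bits = floor(log2(334)) + 1 = 9
leading_zeros = num_bits - 1 = 8
binary(334) = 101001110

Elias gamma(334) = '00000000' + '101001110' = 00000000101001110 (17 bits)


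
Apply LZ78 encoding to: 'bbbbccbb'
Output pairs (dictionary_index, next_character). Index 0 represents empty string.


LZ78 encoding steps:
Dictionary: {0: ''}
Step 1: w='' (idx 0), next='b' -> output (0, 'b'), add 'b' as idx 1
Step 2: w='b' (idx 1), next='b' -> output (1, 'b'), add 'bb' as idx 2
Step 3: w='b' (idx 1), next='c' -> output (1, 'c'), add 'bc' as idx 3
Step 4: w='' (idx 0), next='c' -> output (0, 'c'), add 'c' as idx 4
Step 5: w='bb' (idx 2), end of input -> output (2, '')


Encoded: [(0, 'b'), (1, 'b'), (1, 'c'), (0, 'c'), (2, '')]


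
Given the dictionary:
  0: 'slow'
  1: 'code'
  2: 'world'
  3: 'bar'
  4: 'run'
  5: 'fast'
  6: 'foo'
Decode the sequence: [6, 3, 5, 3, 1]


Look up each index in the dictionary:
  6 -> 'foo'
  3 -> 'bar'
  5 -> 'fast'
  3 -> 'bar'
  1 -> 'code'

Decoded: "foo bar fast bar code"


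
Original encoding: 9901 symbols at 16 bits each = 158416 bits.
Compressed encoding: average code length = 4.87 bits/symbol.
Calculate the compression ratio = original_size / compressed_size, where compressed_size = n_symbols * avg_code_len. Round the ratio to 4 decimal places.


original_size = n_symbols * orig_bits = 9901 * 16 = 158416 bits
compressed_size = n_symbols * avg_code_len = 9901 * 4.87 = 48217.87 bits
ratio = original_size / compressed_size = 158416 / 48217.87 = 3.2854

Compression ratio = 3.2854


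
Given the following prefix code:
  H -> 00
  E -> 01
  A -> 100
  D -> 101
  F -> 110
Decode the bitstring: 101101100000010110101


Decoding step by step:
Bits 101 -> D
Bits 101 -> D
Bits 100 -> A
Bits 00 -> H
Bits 00 -> H
Bits 101 -> D
Bits 101 -> D
Bits 01 -> E


Decoded message: DDAHHDDE


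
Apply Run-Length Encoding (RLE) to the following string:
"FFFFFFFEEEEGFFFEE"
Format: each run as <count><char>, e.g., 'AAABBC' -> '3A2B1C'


Scanning runs left to right:
  i=0: run of 'F' x 7 -> '7F'
  i=7: run of 'E' x 4 -> '4E'
  i=11: run of 'G' x 1 -> '1G'
  i=12: run of 'F' x 3 -> '3F'
  i=15: run of 'E' x 2 -> '2E'

RLE = 7F4E1G3F2E


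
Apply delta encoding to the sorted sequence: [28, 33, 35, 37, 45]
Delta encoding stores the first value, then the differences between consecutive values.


First value: 28
Deltas:
  33 - 28 = 5
  35 - 33 = 2
  37 - 35 = 2
  45 - 37 = 8


Delta encoded: [28, 5, 2, 2, 8]


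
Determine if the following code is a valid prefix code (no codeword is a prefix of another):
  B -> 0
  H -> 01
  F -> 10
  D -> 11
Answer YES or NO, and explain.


Checking each pair (does one codeword prefix another?):
  B='0' vs H='01': prefix -- VIOLATION

NO -- this is NOT a valid prefix code. B (0) is a prefix of H (01).


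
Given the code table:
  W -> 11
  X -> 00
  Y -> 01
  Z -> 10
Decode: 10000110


Decoding:
10 -> Z
00 -> X
01 -> Y
10 -> Z


Result: ZXYZ


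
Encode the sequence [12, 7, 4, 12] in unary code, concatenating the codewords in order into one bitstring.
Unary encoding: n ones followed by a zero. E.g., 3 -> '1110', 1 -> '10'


Encode each number as n ones followed by a terminating 0:
  12 -> 1111111111110 (13 bits)
  7 -> 11111110 (8 bits)
  4 -> 11110 (5 bits)
  12 -> 1111111111110 (13 bits)
Total length = 13 + 8 + 5 + 13 = 39 bits.

Unary([12, 7, 4, 12]) = 111111111111011111110111101111111111110 (39 bits)
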